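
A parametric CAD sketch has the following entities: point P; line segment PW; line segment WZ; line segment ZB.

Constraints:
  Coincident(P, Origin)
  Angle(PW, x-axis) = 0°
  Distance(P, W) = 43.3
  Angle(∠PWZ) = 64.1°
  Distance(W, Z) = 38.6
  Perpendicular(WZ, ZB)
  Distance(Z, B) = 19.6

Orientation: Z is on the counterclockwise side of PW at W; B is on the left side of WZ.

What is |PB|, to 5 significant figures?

27.605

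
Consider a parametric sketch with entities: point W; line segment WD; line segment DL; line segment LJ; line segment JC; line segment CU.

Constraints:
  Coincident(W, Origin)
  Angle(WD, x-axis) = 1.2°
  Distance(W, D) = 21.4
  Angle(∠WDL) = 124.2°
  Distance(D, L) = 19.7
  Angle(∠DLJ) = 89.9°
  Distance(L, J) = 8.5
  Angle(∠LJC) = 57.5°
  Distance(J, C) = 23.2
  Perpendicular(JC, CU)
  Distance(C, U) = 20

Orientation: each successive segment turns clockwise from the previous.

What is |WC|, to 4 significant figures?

24.88

W is at the origin; WD runs at 1.2° with length 21.4, so D = (21.40, 0.4482). ∠WDL = 124.2° gives DL at -54.60° from the x-axis; with |DL| = 19.7, L = (32.81, -15.61). ∠DLJ = 89.9° gives LJ at -144.7° from the x-axis; with |LJ| = 8.5, J = (25.87, -20.52). ∠LJC = 57.5° gives JC at 92.80° from the x-axis; with |JC| = 23.2, C = (24.74, 2.651). Then |WC| = |C − W| = 24.88.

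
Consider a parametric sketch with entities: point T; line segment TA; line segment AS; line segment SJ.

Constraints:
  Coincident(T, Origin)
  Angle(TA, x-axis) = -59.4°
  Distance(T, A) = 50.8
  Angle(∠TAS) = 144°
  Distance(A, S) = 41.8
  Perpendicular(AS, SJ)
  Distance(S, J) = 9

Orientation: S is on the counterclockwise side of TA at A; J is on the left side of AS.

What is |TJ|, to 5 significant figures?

85.482

∠TAS = 144.0°, so AS runs at -59.4° + (180° − 144.0°) = -23.400° from the x-axis; with |AS| = 41.8, S = A + 41.8·(cos -23.400°, sin -23.400°) = (64.221, -60.326). AS ⟂ SJ; with |SJ| = 9.0 on the left of AS, J = S + 9.0·(0.39715, 0.91775) = (67.796, -52.067). Then |TJ| = |J − T| = 85.482.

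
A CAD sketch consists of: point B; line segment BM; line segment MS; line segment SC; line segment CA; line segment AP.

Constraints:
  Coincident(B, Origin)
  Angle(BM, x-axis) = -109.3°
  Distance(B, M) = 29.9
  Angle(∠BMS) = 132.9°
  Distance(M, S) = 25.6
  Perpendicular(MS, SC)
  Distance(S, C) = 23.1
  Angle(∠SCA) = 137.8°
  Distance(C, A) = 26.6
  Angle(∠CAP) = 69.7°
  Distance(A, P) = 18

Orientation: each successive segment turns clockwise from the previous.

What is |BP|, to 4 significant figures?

20.38

∠SCA = 137.8° gives CA at 71.40° from the x-axis; with |CA| = 26.6, A = (-34.11, 7.910). ∠CAP = 69.7° gives AP at -38.90° from the x-axis; with |AP| = 18.0, P = (-20.10, -3.393). Then |BP| = |P − B| = 20.38.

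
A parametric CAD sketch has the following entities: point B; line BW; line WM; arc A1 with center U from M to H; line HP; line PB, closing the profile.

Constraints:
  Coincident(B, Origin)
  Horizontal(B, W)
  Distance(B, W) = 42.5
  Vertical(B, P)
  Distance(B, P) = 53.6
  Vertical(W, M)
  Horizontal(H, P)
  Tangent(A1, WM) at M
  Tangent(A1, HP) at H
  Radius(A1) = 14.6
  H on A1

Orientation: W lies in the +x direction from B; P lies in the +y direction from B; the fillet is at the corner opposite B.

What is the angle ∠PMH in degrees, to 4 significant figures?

26.04°

B is at the origin; B and W share the same y with |BW| = 42.5 and W on the +x side, so W = (42.50, 0.000). B and P share the same x with |BP| = 53.6 and P on the +y side, so P = (0.000, 53.60). The virtual corner opposite B is at (42.50, 53.60). A1 meets WM tangentially, so UM is at right angles to WM and tangency of A1 to HP means the radius UH is perpendicular to HP, with radius 14.6, so the center U sits 14.6 in from both sides at U = (27.90, 39.00). That places the tangent points at M = (42.50, 39.00) on WM and H = (27.90, 53.60) on HP. Then cos ∠PMH = MP·MH / (|MP||MH|), giving 26.04°.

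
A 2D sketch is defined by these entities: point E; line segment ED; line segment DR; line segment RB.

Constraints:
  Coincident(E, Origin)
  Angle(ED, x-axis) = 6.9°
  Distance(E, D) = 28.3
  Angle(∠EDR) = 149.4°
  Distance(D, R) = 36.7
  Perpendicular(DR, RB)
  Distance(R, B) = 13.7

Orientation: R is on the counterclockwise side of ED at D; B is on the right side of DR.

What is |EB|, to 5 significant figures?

67.217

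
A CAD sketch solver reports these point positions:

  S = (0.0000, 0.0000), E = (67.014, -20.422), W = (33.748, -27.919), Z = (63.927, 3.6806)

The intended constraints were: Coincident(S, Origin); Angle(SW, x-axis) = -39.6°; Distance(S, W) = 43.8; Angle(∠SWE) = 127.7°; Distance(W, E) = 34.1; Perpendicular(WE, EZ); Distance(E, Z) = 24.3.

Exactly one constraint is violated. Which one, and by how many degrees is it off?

Perpendicular(WE, EZ) — off by 5.40°.

S = (0.00, 0.00) ✓; SW at -39.60° ✓; |SW| = 43.80 ✓; ∠SWE = 127.7° ✓; |WE| = 34.10 ✓; ∠(WE, EZ) = 84.60° ✗; |EZ| = 24.30 ✓.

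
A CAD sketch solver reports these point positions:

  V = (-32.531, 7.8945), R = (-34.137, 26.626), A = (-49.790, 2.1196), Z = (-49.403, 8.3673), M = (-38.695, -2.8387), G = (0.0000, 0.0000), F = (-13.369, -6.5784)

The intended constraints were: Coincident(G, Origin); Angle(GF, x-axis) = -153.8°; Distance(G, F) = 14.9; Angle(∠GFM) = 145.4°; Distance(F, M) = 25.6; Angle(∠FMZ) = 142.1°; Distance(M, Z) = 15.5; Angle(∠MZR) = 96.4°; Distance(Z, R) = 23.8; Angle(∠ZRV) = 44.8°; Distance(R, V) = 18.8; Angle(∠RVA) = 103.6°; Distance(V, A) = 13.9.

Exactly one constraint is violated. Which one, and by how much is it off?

Distance(V, A) = 13.9 — off by 4.30.

G = (0.00, 0.00) ✓; GF at -153.8° ✓; |GF| = 14.90 ✓; ∠GFM = 145.4° ✓; |FM| = 25.60 ✓; ∠FMZ = 142.1° ✓; |MZ| = 15.50 ✓; ∠MZR = 96.40° ✓; |ZR| = 23.80 ✓; ∠ZRV = 44.80° ✓; |RV| = 18.80 ✓; ∠RVA = 103.6° ✓; |VA| = 18.20 ✗.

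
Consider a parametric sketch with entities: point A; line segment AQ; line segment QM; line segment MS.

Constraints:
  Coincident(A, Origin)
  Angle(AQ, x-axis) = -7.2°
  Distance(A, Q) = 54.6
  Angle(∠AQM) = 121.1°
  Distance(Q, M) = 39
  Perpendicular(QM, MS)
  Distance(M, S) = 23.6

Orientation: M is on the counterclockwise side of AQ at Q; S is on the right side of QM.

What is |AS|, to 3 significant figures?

97.3

∠AQM = 121.1°, so QM runs at -7.2° + (180° − 121.1°) = 51.7° from the x-axis; with |QM| = 39.0, M = Q + 39.0·(cos 51.7°, sin 51.7°) = (78.3, 23.8). QM ⟂ MS; with |MS| = 23.6 on the right of QM, S = M + 23.6·(0.785, -0.620) = (96.9, 9.14). Then |AS| = |S − A| = 97.3.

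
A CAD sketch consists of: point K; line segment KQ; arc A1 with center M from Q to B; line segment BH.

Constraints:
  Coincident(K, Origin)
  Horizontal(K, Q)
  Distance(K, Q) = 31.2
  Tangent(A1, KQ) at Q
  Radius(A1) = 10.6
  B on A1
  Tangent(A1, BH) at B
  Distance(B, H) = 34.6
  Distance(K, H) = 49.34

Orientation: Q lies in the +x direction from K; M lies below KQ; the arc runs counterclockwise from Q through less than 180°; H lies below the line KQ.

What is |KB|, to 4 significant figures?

23.10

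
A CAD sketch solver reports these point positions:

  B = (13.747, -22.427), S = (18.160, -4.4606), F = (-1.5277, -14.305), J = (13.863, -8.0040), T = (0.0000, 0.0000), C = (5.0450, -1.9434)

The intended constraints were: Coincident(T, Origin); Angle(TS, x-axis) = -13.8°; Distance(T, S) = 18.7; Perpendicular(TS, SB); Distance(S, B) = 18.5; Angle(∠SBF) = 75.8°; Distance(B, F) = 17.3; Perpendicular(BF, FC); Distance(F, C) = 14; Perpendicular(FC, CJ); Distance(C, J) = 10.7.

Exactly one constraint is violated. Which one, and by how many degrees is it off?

Perpendicular(FC, CJ) — off by 6.50°.

T = (0.00, 0.00) ✓; TS at -13.80° ✓; |TS| = 18.70 ✓; ∠(TS, SB) = 90.00° ✓; |SB| = 18.50 ✓; ∠SBF = 75.80° ✓; |BF| = 17.30 ✓; ∠(BF, FC) = 90.00° ✓; |FC| = 14.00 ✓; ∠(FC, CJ) = 96.50° ✗; |CJ| = 10.70 ✓.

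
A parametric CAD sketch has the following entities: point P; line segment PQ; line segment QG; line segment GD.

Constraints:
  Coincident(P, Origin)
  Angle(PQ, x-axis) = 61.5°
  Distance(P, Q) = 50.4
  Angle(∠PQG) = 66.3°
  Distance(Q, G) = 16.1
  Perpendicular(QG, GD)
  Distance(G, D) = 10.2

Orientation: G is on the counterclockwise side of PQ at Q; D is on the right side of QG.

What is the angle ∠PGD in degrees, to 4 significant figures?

174.9°

P is at the origin; PQ runs at 61.5° with length 50.4, so Q = 50.4·(cos 61.5°, sin 61.5°) = (24.05, 44.29). ∠PQG = 66.3°, so QG runs at 61.5° + (180° − 66.3°) = 175.2° from the x-axis; with |QG| = 16.1, G = Q + 16.1·(cos 175.2°, sin 175.2°) = (8.005, 45.64). The perpendicularity gives GD at right angles to QG; with |GD| = 10.2 on the right of QG, D = G + 10.2·(0.08368, 0.9965) = (8.859, 55.80). Then cos ∠PGD = GP·GD / (|GP||GD|), giving 174.9°.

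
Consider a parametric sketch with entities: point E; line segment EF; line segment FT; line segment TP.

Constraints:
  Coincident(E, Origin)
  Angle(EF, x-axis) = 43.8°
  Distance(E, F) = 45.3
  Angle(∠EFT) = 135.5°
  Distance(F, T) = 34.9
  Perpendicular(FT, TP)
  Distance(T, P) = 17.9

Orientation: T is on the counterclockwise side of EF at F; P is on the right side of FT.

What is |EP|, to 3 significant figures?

83.6

∠EFT = 135.5°, so FT runs at 43.8° + (180° − 135.5°) = 88.3° from the x-axis; with |FT| = 34.9, T = F + 34.9·(cos 88.3°, sin 88.3°) = (33.7, 66.2). FT is perpendicular to TP; with |TP| = 17.9 on the right of FT, P = T + 17.9·(1.00, -0.0297) = (51.6, 65.7). Then |EP| = |P − E| = 83.6.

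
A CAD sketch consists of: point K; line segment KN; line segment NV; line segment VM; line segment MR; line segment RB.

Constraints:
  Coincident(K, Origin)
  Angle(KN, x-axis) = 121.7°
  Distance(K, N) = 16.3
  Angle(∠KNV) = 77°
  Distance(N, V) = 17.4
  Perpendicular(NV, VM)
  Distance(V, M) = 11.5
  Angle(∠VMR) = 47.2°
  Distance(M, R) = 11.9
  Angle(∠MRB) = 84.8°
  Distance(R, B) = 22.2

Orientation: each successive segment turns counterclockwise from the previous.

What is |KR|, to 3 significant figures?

13.4

K is at the origin; KN runs at 121.7° with length 16.3, so N = (-8.57, 13.9). ∠KNV = 77.0° gives NV at -135° from the x-axis; with |NV| = 17.4, V = (-20.9, 1.63). NV is perpendicular to VM, so VM runs at -45.3°; with |VM| = 11.5, M = (-12.8, -6.55). ∠VMR = 47.2° gives MR at 87.5° from the x-axis; with |MR| = 11.9, R = (-12.3, 5.34). Then |KR| = |R − K| = 13.4.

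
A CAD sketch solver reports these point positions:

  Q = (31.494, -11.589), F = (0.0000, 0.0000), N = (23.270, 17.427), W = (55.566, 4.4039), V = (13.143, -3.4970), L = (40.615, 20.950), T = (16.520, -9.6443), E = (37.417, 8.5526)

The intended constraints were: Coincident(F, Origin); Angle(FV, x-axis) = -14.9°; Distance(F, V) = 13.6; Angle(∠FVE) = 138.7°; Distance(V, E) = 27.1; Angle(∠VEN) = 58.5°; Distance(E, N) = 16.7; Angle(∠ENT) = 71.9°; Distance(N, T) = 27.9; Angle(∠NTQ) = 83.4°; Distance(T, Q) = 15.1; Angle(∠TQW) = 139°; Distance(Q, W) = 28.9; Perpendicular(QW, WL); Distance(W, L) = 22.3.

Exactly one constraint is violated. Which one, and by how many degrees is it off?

Perpendicular(QW, WL) — off by 8.50°.

F = (0.00, 0.00) ✓; FV at -14.90° ✓; |FV| = 13.60 ✓; ∠FVE = 138.7° ✓; |VE| = 27.10 ✓; ∠VEN = 58.50° ✓; |EN| = 16.70 ✓; ∠ENT = 71.90° ✓; |NT| = 27.90 ✓; ∠NTQ = 83.40° ✓; |TQ| = 15.10 ✓; ∠TQW = 139.0° ✓; |QW| = 28.90 ✓; ∠(QW, WL) = 98.50° ✗; |WL| = 22.30 ✓.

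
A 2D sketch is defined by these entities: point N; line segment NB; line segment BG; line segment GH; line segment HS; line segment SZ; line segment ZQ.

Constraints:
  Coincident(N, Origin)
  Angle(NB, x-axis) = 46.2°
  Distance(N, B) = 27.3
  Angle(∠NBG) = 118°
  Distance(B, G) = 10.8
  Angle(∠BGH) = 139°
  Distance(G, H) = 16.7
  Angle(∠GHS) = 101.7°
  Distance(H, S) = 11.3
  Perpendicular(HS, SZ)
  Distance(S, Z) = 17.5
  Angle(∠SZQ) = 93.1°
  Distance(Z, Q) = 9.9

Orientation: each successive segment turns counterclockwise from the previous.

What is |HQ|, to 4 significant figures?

18.09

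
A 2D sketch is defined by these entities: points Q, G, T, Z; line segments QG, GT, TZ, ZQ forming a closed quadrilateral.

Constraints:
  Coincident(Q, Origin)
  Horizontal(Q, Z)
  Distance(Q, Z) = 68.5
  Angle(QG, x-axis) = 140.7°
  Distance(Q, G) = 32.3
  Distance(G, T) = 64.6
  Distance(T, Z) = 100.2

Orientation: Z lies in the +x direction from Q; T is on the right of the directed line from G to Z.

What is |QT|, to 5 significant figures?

49.014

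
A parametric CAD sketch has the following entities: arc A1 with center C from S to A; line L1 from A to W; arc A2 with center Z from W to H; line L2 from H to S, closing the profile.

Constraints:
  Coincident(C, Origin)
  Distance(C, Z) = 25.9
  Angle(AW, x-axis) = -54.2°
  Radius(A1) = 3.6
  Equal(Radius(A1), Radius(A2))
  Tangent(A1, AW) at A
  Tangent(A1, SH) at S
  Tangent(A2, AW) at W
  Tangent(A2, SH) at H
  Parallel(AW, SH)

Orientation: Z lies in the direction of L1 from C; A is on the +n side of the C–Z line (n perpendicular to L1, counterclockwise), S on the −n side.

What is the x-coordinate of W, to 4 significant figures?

18.07

The slot axis is L1's direction at -54.2°, so u = (cos -54.2°, sin -54.2°) = (0.5850, -0.8111) and n = (−sin -54.2°, cos -54.2°) = (0.8111, 0.5850). C is at the origin and Z lies 25.9 along u from C, so Z = 25.9·u = (15.15, -21.01). Tangency of A1 to both parallel lines with radius 3.6 puts A and S at C ± 3.6·n: A = (2.920, 2.106), S = (-2.920, -2.106). Equal radii place W and H the same way about Z: W = Z + 3.6·n = (18.07, -18.90), H = Z − 3.6·n = (12.23, -23.11). So W.x = 18.07.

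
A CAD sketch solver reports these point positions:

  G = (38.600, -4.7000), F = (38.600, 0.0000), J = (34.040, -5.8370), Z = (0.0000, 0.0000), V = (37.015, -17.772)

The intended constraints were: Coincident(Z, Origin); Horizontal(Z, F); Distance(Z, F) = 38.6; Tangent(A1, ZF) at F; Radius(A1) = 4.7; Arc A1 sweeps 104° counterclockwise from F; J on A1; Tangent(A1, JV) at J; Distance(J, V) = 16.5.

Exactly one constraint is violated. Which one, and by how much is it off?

Distance(J, V) = 16.5 — off by 4.20.

Z = (0.00, 0.00) ✓; Z.y = 0.00, F.y = 0.00 ✓; |ZF| = 38.60 ✓; ∠(GF, FZ) = 90.00° ✓; |GF| = 4.700 ✓; bearing(G→J) − bearing(G→F) = 104.0° ✓; |GJ| = 4.700 ✓; ∠(GJ, JV) = 90.00° ✓; |JV| = 12.30 ✗.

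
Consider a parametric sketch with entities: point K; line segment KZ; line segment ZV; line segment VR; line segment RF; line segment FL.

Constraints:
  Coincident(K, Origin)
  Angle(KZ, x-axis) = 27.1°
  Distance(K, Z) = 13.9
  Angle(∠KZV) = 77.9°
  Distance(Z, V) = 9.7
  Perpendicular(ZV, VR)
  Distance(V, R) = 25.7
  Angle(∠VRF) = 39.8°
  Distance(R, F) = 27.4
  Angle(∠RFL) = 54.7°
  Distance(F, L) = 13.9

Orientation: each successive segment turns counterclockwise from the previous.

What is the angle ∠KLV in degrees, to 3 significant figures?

151°

K is at the origin; KZ runs at 27.1° with length 13.9, so Z = (12.4, 6.33). ∠KZV = 77.9° gives ZV at 129° from the x-axis; with |ZV| = 9.7, V = (6.24, 13.8). ZV is perpendicular to VR, so VR runs at -141°; with |VR| = 25.7, R = (-13.7, -2.39). ∠VRF = 39.8° gives RF at -0.600° from the x-axis; with |RF| = 27.4, F = (13.7, -2.68). ∠RFL = 54.7° gives FL at 125° from the x-axis; with |FL| = 13.9, L = (5.81, 8.75). Then cos ∠KLV = LK·LV / (|LK||LV|), giving 151°.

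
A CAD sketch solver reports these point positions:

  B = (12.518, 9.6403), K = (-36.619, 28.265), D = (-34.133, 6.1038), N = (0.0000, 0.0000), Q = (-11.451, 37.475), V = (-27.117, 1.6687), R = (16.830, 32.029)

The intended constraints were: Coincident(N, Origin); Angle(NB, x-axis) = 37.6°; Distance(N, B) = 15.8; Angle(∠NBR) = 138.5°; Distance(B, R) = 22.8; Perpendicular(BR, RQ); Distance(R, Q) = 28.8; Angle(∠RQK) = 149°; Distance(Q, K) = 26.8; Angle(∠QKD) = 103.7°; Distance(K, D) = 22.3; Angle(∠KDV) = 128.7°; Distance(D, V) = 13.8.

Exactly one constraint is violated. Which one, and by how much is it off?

Distance(D, V) = 13.8 — off by 5.50.

N = (0.00, 0.00) ✓; NB at 37.60° ✓; |NB| = 15.80 ✓; ∠NBR = 138.5° ✓; |BR| = 22.80 ✓; ∠(BR, RQ) = 90.00° ✓; |RQ| = 28.80 ✓; ∠RQK = 149.0° ✓; |QK| = 26.80 ✓; ∠QKD = 103.7° ✓; |KD| = 22.30 ✓; ∠KDV = 128.7° ✓; |DV| = 8.300 ✗.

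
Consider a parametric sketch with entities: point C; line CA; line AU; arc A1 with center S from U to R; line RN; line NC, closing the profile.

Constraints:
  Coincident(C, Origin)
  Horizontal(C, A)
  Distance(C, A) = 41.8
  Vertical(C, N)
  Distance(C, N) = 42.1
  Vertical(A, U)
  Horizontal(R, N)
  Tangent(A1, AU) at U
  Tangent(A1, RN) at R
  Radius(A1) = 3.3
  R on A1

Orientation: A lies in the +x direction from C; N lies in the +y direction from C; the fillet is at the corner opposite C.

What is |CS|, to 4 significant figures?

54.66

C and N share the same x with |CN| = 42.1 and N on the +y side, so N = (0.000, 42.10). The virtual corner opposite C is at (41.80, 42.10). Since A1 is tangent to AU there, SU ⟂ AU and A1 meets RN tangentially, so SR is at right angles to RN, with radius 3.3, so the center S sits 3.3 in from both sides at S = (38.50, 38.80). Then |CS| = |S − C| = 54.66.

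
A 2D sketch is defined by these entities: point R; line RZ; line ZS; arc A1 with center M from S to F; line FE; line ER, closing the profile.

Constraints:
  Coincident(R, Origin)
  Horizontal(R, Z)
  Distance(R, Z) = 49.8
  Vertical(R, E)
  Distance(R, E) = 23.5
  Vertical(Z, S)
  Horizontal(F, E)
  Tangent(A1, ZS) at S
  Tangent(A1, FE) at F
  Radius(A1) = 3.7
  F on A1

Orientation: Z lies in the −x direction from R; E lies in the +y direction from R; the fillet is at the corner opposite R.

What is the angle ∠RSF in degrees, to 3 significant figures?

66.7°

R is at the origin; RZ is horizontal with |RZ| = 49.8 and Z on the −x side, so Z = (-49.8, 0.00). R and E share the same x with |RE| = 23.5 and E on the +y side, so E = (0.00, 23.5). The virtual corner opposite R is at (-49.8, 23.5). Since A1 is tangent to ZS there, MS ⟂ ZS and A1 meets FE tangentially, so MF is at right angles to FE, with radius 3.7, so the center M sits 3.7 in from both sides at M = (-46.1, 19.8). That places the tangent points at S = (-49.8, 19.8) on ZS and F = (-46.1, 23.5) on FE. Then cos ∠RSF = SR·SF / (|SR||SF|), giving 66.7°.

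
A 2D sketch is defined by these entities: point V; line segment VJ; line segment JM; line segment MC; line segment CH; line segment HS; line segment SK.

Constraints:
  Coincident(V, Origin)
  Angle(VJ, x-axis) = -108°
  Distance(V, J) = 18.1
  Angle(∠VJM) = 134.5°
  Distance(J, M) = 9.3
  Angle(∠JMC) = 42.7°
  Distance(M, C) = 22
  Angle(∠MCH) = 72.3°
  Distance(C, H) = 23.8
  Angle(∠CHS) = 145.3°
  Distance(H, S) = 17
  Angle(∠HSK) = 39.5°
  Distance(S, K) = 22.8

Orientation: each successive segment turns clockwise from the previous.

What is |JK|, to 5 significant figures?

4.5367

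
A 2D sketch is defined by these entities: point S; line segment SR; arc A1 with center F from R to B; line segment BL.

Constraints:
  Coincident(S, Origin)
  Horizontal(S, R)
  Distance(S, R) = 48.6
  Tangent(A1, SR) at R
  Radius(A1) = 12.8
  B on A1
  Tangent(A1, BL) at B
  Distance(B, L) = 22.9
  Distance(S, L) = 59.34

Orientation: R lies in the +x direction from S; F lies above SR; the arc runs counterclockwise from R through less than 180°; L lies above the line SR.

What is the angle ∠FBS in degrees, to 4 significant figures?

18.00°

Checks: |FB| = 12.80 ✓; ∠(FB, BL) = 90.00° ✓; |BL| = 22.90 ✓; |SL| = 59.34 ✓.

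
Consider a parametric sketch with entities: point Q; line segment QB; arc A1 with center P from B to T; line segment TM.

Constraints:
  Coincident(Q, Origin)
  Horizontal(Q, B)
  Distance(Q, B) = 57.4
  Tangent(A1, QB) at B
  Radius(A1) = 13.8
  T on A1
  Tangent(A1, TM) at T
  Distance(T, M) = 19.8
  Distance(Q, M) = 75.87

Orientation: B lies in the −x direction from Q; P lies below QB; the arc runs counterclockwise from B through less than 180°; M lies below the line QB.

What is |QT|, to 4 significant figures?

72.83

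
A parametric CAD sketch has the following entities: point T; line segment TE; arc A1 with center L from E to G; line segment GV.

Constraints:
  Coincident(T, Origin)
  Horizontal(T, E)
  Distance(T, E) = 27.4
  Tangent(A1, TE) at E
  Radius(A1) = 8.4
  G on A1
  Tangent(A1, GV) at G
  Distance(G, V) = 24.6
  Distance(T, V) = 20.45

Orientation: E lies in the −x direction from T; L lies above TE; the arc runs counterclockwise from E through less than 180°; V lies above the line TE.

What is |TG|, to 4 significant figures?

21.56

T is at the origin; T and E share the same y with |TE| = 27.4 and E on the −x side, so E = (-27.40, 0.000). Tangency of A1 to TE means the radius LE is perpendicular to TE, so L = E + (0, 8.4) = (-27.40, 8.400). Since LG ⟂ GV (tangency), |LV| = √(8.4² + 24.6²) = 25.99 regardless of where G sits on A1. So V lies on both circle(T, 20.45) and circle(L, 25.99); the above-TE intersection is V = (-4.149, 20.02). G is the foot of the tangent from V: G = (-21.42, 2.504).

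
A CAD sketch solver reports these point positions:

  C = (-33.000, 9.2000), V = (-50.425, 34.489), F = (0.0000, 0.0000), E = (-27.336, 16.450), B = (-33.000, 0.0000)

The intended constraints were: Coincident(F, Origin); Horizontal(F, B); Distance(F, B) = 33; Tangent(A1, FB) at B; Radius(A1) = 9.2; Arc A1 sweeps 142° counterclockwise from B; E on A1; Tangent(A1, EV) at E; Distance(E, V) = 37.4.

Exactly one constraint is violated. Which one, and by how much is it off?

Distance(E, V) = 37.4 — off by 8.10.

F = (0.00, 0.00) ✓; F.y = 0.00, B.y = 0.00 ✓; |FB| = 33.00 ✓; ∠(CB, BF) = 90.00° ✓; |CB| = 9.200 ✓; bearing(C→E) − bearing(C→B) = 142.0° ✓; |CE| = 9.200 ✓; ∠(CE, EV) = 90.00° ✓; |EV| = 29.30 ✗.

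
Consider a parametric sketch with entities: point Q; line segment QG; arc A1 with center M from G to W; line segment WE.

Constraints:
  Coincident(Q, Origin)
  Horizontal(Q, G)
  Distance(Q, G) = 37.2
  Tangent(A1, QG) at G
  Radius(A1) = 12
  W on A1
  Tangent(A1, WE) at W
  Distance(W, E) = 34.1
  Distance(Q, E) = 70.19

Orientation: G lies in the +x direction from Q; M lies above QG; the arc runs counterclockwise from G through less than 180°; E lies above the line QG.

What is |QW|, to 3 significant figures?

50.0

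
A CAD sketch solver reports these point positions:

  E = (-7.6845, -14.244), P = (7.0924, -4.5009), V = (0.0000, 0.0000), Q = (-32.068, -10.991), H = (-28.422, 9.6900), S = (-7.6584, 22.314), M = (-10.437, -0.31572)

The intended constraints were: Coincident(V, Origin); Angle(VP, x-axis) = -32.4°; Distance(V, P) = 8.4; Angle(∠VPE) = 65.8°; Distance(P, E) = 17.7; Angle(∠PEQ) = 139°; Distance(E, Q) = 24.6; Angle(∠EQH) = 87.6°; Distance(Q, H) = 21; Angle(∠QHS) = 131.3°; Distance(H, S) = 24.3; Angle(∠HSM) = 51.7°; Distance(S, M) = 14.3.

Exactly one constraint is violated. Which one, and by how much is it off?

Distance(S, M) = 14.3 — off by 8.50.

V = (0.00, 0.00) ✓; VP at -32.40° ✓; |VP| = 8.400 ✓; ∠VPE = 65.80° ✓; |PE| = 17.70 ✓; ∠PEQ = 139.0° ✓; |EQ| = 24.60 ✓; ∠EQH = 87.60° ✓; |QH| = 21.00 ✓; ∠QHS = 131.3° ✓; |HS| = 24.30 ✓; ∠HSM = 51.70° ✓; |SM| = 22.80 ✗.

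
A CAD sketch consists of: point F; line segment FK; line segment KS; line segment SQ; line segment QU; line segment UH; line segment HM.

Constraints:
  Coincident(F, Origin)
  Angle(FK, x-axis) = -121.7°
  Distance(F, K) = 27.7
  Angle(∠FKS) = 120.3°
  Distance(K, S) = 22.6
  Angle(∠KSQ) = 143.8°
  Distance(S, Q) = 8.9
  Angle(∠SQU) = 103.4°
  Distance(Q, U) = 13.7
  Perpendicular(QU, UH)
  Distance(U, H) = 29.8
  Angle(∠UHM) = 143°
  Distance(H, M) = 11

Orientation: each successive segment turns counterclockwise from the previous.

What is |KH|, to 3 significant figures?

7.01

F is at the origin; FK runs at -121.7° with length 27.7, so K = (-14.6, -23.6). ∠FKS = 120.3° gives KS at -62.0° from the x-axis; with |KS| = 22.6, S = (-3.95, -43.5). ∠KSQ = 143.8° gives SQ at -25.8° from the x-axis; with |SQ| = 8.9, Q = (4.07, -47.4). ∠SQU = 103.4° gives QU at 50.8° from the x-axis; with |QU| = 13.7, U = (12.7, -36.8). QU ⟂ UH, so UH runs at 141°; with |UH| = 29.8, H = (-10.4, -17.9). Then |KH| = |H − K| = 7.01.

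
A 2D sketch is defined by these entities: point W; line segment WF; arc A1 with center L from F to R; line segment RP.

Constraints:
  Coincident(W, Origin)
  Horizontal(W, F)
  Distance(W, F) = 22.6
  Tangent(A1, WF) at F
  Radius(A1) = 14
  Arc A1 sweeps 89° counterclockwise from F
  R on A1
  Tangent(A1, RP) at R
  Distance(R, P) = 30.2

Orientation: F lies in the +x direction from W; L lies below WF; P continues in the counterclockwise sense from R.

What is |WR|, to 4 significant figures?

16.22

Since A1 is tangent to WF there, LF ⟂ WF, so L = F + (0, -14) = (22.60, -14.00). On A1, F sits at bearing 90° from L; an 89° counterclockwise sweep puts R at bearing 179°, so R = L + 14.0·(cos 179°, sin 179°) = (8.602, -13.76). Then |WR| = |R − W| = 16.22.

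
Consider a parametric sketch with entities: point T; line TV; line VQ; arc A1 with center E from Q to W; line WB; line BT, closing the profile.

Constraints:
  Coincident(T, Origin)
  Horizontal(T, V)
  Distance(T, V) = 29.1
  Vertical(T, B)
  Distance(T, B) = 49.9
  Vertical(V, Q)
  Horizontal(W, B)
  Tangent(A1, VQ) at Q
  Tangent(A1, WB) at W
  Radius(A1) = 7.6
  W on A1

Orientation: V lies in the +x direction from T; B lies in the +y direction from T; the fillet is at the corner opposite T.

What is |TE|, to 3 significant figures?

47.5

T is at the origin; TV is horizontal with |TV| = 29.1 and V on the +x side, so V = (29.1, 0.00). T and B share the same x with |TB| = 49.9 and B on the +y side, so B = (0.00, 49.9). The virtual corner opposite T is at (29.1, 49.9). Since A1 is tangent to VQ there, EQ ⟂ VQ and A1 meets WB tangentially, so EW is at right angles to WB, with radius 7.6, so the center E sits 7.6 in from both sides at E = (21.5, 42.3). Then |TE| = |E − T| = 47.5.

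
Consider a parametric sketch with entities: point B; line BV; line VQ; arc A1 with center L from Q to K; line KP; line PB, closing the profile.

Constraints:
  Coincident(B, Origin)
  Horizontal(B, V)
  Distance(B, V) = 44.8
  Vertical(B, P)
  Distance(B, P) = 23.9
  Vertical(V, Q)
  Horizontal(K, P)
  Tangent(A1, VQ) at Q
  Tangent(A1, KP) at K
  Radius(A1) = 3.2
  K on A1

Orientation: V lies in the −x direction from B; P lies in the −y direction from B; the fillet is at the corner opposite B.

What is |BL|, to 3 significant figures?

46.5

B is at the origin; BV is horizontal with |BV| = 44.8 and V on the −x side, so V = (-44.8, 0.00). B and P share the same x with |BP| = 23.9 and P on the −y side, so P = (0.00, -23.9). The virtual corner opposite B is at (-44.8, -23.9). A1 meets VQ tangentially, so LQ is at right angles to VQ and tangency of A1 to KP means the radius LK is perpendicular to KP, with radius 3.2, so the center L sits 3.2 in from both sides at L = (-41.6, -20.7). Then |BL| = |L − B| = 46.5.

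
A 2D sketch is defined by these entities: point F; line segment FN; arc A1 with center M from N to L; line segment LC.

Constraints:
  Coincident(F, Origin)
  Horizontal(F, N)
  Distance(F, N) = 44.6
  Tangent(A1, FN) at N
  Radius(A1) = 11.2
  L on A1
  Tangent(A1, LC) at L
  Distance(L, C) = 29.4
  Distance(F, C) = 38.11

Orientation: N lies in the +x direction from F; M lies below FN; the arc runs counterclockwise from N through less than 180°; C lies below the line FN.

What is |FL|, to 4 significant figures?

35.22

Checks: F = (0.00, 0.00) ✓; |ML| = 11.20 ✓; ∠(ML, LC) = 90.00° ✓; |LC| = 29.40 ✓; |FC| = 38.11 ✓.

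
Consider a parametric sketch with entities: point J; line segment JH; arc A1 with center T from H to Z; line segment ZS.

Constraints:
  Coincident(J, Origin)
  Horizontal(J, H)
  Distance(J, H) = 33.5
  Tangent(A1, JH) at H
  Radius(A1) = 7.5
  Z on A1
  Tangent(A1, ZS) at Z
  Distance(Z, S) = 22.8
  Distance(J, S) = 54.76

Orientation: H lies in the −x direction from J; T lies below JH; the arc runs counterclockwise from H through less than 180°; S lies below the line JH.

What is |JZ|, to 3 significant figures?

41.0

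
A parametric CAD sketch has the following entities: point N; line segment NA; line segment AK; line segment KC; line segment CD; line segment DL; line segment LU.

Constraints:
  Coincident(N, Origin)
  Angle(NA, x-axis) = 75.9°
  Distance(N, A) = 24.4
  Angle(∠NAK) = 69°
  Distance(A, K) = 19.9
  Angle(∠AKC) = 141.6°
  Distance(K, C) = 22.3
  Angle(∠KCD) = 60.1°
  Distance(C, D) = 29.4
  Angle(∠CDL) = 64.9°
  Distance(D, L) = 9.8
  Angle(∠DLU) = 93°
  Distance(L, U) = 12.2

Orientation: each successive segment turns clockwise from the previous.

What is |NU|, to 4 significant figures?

16.09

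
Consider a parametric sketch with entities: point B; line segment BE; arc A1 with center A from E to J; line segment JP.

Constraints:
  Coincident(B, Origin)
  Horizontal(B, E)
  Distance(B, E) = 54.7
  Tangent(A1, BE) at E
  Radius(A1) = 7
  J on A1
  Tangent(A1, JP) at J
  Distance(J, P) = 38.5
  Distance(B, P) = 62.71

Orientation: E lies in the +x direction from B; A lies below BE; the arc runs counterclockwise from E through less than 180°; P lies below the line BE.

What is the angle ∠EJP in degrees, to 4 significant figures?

137.8°

Checks: |AJ| = 7.000 ✓; ∠(AJ, JP) = 90.00° ✓; |JP| = 38.50 ✓; |BP| = 62.71 ✓.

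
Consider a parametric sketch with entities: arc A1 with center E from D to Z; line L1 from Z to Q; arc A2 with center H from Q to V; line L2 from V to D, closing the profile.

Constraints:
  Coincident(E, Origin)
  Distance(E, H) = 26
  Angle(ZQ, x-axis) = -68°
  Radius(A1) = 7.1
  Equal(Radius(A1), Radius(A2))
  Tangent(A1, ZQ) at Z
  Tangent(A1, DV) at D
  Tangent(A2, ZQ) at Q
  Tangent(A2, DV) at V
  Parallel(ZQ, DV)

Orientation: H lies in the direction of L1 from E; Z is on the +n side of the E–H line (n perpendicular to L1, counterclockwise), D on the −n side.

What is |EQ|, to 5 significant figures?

26.952

The slot axis is L1's direction at -68.0°, so u = (cos -68.0°, sin -68.0°) = (0.37461, -0.92718) and n = (−sin -68.0°, cos -68.0°) = (0.92718, 0.37461). E is at the origin and H lies 26.0 along u from E, so H = 26.0·u = (9.7398, -24.107). Tangency of A1 to both parallel lines with radius 7.1 puts Z and D at E ± 7.1·n: Z = (6.5830, 2.6597), D = (-6.5830, -2.6597). Equal radii place Q and V the same way about H: Q = H + 7.1·n = (16.323, -21.447), V = H − 7.1·n = (3.1568, -26.766). Then |EQ| = |Q − E| = 26.952.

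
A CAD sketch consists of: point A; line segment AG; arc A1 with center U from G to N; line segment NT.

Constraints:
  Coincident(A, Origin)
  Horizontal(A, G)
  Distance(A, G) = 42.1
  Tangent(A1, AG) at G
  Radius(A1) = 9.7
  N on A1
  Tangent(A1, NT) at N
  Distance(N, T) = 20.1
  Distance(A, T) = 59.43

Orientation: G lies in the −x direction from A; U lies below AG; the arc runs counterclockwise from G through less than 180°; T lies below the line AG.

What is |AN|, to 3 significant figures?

52.7

Checks: ∠(UG, GA) = 90.00° ✓; |UN| = 9.700 ✓; ∠(UN, NT) = 90.00° ✓; |NT| = 20.10 ✓; |AT| = 59.43 ✓.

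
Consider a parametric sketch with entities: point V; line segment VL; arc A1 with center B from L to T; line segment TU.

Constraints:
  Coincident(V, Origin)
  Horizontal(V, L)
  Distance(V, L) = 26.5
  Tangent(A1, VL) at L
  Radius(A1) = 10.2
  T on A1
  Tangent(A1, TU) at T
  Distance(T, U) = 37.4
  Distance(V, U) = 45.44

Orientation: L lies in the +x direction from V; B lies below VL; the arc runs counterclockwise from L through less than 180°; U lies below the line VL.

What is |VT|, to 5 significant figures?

18.385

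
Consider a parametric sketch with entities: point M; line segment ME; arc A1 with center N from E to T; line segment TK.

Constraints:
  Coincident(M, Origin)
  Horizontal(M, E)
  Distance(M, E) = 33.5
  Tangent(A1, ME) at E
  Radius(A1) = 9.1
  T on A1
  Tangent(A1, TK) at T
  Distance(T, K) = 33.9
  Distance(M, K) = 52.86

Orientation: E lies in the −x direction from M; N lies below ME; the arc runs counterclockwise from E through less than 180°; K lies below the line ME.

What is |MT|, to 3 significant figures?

43.8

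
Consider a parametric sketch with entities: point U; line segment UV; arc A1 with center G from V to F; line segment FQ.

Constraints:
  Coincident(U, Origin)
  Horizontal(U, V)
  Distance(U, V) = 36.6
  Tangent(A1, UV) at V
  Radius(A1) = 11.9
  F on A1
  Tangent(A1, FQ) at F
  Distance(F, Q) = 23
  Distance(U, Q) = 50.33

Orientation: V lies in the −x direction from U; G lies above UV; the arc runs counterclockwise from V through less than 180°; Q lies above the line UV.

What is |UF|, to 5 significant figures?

30.080

U is at the origin; UV is horizontal with |UV| = 36.6 and V on the −x side, so V = (-36.600, 0.0000). Tangency of A1 to UV means the radius GV is perpendicular to UV, so G = V + (0, 11.9) = (-36.600, 11.900). Since GF ⟂ FQ (tangency), |GQ| = √(11.9² + 23.0²) = 25.896 regardless of where F sits on A1. So Q lies on both circle(U, 50.33) and circle(G, 25.896); the above-UV intersection is Q = (-33.452, 37.604). F is the foot of the tangent from Q: F = (-25.445, 16.043).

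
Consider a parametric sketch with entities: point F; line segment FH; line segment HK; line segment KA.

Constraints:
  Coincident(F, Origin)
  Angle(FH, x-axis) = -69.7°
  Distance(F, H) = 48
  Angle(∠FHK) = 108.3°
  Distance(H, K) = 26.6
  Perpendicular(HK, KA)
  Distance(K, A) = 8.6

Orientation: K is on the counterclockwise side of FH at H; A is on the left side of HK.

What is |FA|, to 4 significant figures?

55.71

∠FHK = 108.3°, so HK runs at -69.7° + (180° − 108.3°) = 2.000° from the x-axis; with |HK| = 26.6, K = H + 26.6·(cos 2.000°, sin 2.000°) = (43.24, -44.09). HK ⟂ KA; with |KA| = 8.6 on the left of HK, A = K + 8.6·(-0.03490, 0.9994) = (42.94, -35.50). Then |FA| = |A − F| = 55.71.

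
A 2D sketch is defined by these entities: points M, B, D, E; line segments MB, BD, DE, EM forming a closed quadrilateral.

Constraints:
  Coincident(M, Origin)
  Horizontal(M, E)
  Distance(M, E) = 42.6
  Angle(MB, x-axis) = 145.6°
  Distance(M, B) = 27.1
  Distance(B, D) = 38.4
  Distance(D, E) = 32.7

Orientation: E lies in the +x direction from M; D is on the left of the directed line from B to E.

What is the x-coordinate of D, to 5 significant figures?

15.876

M is at the origin; ME is horizontal with |ME| = 42.6 and E in +x, so E = (42.6, 0). MB runs at 145.6° with |MB| = 27.1, so B = (-22.361, 15.311). D is determined by |BD| = 38.4 and |DE| = 32.7 together: it lies at the intersection of circle(B, 38.4) and circle(E, 32.7). With |BE| = 66.740, the foot of the radical line on BE is 36.406 from B and the perpendicular offset is √(38.4² − 36.406²) = 12.212. Taking the left-of-BE solution: D = (15.876, 18.845).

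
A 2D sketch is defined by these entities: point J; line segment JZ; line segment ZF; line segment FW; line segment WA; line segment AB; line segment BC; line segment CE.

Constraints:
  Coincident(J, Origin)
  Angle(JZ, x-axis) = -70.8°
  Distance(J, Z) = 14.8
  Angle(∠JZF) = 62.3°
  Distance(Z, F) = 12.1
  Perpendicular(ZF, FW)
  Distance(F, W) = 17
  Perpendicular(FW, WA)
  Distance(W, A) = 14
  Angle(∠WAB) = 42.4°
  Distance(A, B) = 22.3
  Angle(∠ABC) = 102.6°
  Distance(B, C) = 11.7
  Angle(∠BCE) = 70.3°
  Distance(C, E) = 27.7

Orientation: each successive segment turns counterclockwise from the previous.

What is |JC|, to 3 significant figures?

17.8

∠WAB = 42.4° gives AB at 4.50° from the x-axis; with |AB| = 22.3, B = (13.4, -2.00). ∠ABC = 102.6° gives BC at 81.9° from the x-axis; with |BC| = 11.7, C = (15.0, 9.58). Then |JC| = |C − J| = 17.8.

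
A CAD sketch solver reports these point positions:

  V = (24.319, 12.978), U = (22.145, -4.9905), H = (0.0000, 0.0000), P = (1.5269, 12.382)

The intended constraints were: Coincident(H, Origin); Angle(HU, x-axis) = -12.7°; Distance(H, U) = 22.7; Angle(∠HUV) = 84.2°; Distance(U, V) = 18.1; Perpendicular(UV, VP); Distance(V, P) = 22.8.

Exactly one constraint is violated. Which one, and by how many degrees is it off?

Perpendicular(UV, VP) — off by 8.40°.

H = (0.00, 0.00) ✓; HU at -12.70° ✓; |HU| = 22.70 ✓; ∠HUV = 84.20° ✓; |UV| = 18.10 ✓; ∠(UV, VP) = 98.40° ✗; |VP| = 22.80 ✓.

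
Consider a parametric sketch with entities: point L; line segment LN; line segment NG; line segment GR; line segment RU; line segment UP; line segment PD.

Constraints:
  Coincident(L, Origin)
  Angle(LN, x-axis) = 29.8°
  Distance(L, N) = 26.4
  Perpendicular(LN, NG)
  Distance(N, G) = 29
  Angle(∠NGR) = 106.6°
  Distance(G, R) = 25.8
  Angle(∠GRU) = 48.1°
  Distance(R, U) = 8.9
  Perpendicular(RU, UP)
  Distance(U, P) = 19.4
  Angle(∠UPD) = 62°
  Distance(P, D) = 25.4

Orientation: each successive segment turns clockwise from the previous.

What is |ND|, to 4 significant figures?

56.98

L is at the origin; LN runs at 29.8° with length 26.4, so N = (22.91, 13.12). LN is perpendicular to NG, so NG runs at -60.20°; with |NG| = 29.0, G = (37.32, -12.05). ∠NGR = 106.6° gives GR at -133.6° from the x-axis; with |GR| = 25.8, R = (19.53, -30.73). ∠GRU = 48.1° gives RU at 94.50° from the x-axis; with |RU| = 8.9, U = (18.83, -21.86). RU ⟂ UP, so UP runs at 4.500°; with |UP| = 19.4, P = (38.17, -20.33). ∠UPD = 62.0° gives PD at -113.5° from the x-axis; with |PD| = 25.4, D = (28.04, -43.63). Then |ND| = |D − N| = 56.98.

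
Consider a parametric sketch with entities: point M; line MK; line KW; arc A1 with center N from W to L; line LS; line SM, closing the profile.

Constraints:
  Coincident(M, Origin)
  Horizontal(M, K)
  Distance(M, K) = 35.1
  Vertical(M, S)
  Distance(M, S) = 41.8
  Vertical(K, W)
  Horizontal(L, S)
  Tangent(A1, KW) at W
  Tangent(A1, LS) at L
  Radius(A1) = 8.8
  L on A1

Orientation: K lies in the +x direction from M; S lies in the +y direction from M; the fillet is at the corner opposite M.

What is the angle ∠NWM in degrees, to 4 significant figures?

43.23°

M is at the origin; MK is horizontal with |MK| = 35.1 and K on the +x side, so K = (35.10, 0.000). MS is vertical with |MS| = 41.8 and S on the +y side, so S = (0.000, 41.80). The virtual corner opposite M is at (35.10, 41.80). Tangency of A1 to KW means the radius NW is perpendicular to KW and since A1 is tangent to LS there, NL ⟂ LS, with radius 8.8, so the center N sits 8.8 in from both sides at N = (26.30, 33.00). That places the tangent points at W = (35.10, 33.00) on KW and L = (26.30, 41.80) on LS. Then cos ∠NWM = WN·WM / (|WN||WM|), giving 43.23°.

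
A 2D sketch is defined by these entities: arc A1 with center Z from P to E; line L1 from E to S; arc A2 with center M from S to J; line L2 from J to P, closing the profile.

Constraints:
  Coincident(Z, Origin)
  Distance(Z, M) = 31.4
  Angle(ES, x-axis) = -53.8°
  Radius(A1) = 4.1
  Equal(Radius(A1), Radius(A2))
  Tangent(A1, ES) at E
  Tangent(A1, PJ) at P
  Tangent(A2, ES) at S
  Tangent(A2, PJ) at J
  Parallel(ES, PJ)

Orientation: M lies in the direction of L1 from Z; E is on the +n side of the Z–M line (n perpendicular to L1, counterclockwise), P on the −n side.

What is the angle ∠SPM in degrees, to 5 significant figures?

7.1965°

Tangency of A1 to both parallel lines with radius 4.1 puts E and P at Z ± 4.1·n: E = (3.3085, 2.4215), P = (-3.3085, -2.4215). Equal radii place S and J the same way about M: S = M + 4.1·n = (21.854, -22.917), J = M − 4.1·n = (15.236, -27.760). Then cos ∠SPM = PS·PM / (|PS||PM|), giving 7.1965°.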